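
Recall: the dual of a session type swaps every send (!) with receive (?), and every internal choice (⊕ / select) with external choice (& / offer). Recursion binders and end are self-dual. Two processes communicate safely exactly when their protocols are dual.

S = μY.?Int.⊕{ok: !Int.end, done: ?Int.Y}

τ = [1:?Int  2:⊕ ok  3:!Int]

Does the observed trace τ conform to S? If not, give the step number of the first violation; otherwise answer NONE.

NONE

[1] ?Int  ✓  state: ⊕{ok: !Int.end, done: ?Int.μY.…}
[2] ⊕ ok  ✓  state: !Int.end
[3] !Int  ✓  state: end
τ conforms to S (length 3)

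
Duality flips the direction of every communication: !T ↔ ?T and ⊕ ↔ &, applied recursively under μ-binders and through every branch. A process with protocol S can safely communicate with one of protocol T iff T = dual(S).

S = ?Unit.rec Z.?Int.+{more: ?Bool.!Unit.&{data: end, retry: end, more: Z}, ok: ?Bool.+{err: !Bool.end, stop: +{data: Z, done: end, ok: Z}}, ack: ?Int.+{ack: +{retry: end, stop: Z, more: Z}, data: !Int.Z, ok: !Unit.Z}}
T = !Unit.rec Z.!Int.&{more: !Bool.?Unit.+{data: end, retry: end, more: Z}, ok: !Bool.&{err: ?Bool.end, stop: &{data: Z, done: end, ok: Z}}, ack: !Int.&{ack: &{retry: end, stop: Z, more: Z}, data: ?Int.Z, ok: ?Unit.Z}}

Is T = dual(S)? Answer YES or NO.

?Unit vs !Unit  match
  rec Z vs rec Z  match (binder kept)
    ?Int vs !Int  match
      +{more,ok,ack} vs &{more,ok,ack}  match labels match
        [more]
          ?Bool vs !Bool  match
            !Unit vs ?Unit  match
              &{data,retry,more} vs +{data,retry,more}  match labels match
                [data]
                  end vs end  match
                [retry]
                  end vs end  match
                [more]
                  Z vs Z  match
        [ok]
          ?Bool vs !Bool  match
            +{err,stop} vs &{err,stop}  match labels match
              [err]
                !Bool vs ?Bool  match
                  end vs end  match
              [stop]
                +{data,done,ok} vs &{data,done,ok}  match labels match
                  [data]
                    Z vs Z  match
                  [done]
                    end vs end  match
                  [ok]
                    Z vs Z  match
        [ack]
          ?Int vs !Int  match
            +{ack,data,ok} vs &{ack,data,ok}  match labels match
              [ack]
                +{retry,stop,more} vs &{retry,stop,more}  match labels match
                  [retry]
                    end vs end  match
                  [stop]
                    Z vs Z  match
                  [more]
                    Z vs Z  match
              [data]
                !Int vs ?Int  match
                  Z vs Z  match
              [ok]
                !Unit vs ?Unit  match
                  Z vs Z  match

YES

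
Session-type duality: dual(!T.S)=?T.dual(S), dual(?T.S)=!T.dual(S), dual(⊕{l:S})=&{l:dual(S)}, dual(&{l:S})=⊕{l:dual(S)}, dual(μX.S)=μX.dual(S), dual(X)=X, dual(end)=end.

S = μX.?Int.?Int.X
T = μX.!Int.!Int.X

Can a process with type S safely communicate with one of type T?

YES

μX ‖ μX  match (μ self-dual)
  ?Int ‖ !Int  match
    ?Int ‖ !Int  match
      X ‖ X  match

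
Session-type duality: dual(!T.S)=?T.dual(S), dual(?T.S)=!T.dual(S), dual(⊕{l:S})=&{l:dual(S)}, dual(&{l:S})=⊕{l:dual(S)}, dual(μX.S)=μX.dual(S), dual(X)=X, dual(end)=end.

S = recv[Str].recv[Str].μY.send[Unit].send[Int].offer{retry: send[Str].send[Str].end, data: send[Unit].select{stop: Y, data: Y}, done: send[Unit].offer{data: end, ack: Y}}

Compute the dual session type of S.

send[Str].send[Str].μY.recv[Unit].recv[Int].select{retry: recv[Str].recv[Str].end, data: recv[Unit].offer{stop: Y, data: Y}, done: recv[Unit].select{data: end, ack: Y}}

recv[Str] → send[Str]
  recv[Str] → send[Str]
    μY → μY  (rec unchanged)
      send[Unit] → recv[Unit]
        send[Int] → recv[Int]
          offer{retry,data,done} → select{retry,data,done}  (external→internal)
            case retry:
              send[Str] → recv[Str]
                send[Str] → recv[Str]
                  dual(end) = end
            case data:
              send[Unit] → recv[Unit]
                select{stop,data} → offer{stop,data}  (select→offer)
                  case stop:
                    dual(Y) = Y
                  case data:
                    dual(Y) = Y
            case done:
              send[Unit] → recv[Unit]
                offer{data,ack} → select{data,ack}  (external→internal)
                  case data:
                    dual(end) = end
                  case ack:
                    dual(Y) = Y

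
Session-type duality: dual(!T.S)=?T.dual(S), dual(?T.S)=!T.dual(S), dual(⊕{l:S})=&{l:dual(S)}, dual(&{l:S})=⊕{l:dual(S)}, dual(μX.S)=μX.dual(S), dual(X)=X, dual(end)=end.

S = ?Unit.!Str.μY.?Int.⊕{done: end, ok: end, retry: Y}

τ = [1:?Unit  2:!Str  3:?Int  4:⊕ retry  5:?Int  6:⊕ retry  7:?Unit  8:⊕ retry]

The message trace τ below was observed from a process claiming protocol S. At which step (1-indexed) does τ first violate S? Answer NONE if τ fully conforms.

@1 ?Unit  ok  residual = !Str.μY.…
@2 !Str  ok  residual = μY.…
@3 ?Int  ok  residual = ⊕{done: end, ok: end, retry: μY.…}
@4 ⊕ retry  ok  residual = μY.…
@5 ?Int  ok  residual = ⊕{done: end, ok: end, retry: μY.…}
@6 ⊕ retry  ok  residual = μY.…
@7 got ?Unit, protocol expects ?Int  ✗

7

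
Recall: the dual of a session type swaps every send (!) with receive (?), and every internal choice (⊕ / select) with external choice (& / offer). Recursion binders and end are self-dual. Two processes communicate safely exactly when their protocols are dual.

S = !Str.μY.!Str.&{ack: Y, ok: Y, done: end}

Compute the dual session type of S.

!Str = ?Str
  μY = μY  (μ self-dual)
    !Str = ?Str
      &{ack,ok,done} = ⊕{ack,ok,done}  (offer→select)
        case ack:
          dual(Y) = Y
        case ok:
          dual(Y) = Y
        case done:
          dual(end) = end

?Str.μY.?Str.⊕{ack: Y, ok: Y, done: end}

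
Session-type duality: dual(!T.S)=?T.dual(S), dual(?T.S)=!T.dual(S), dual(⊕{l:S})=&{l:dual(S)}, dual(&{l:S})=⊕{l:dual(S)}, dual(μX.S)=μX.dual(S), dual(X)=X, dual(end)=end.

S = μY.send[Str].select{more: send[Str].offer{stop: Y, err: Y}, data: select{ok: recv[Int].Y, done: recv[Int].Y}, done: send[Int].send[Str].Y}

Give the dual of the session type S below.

μY.recv[Str].offer{more: recv[Str].select{stop: Y, err: Y}, data: offer{ok: send[Int].Y, done: send[Int].Y}, done: recv[Int].recv[Str].Y}

μY → μY  (rec unchanged)
  send[Str] → recv[Str]
    select{more,data,done} → offer{more,data,done}  (select→offer)
      [more]
        send[Str] → recv[Str]
          offer{stop,err} → select{stop,err}  (external→internal)
            [stop]
              dual(Y) = Y
            [err]
              dual(Y) = Y
      [data]
        select{ok,done} → offer{ok,done}  (select→offer)
          [ok]
            recv[Int] → send[Int]
              dual(Y) = Y
          [done]
            recv[Int] → send[Int]
              dual(Y) = Y
      [done]
        send[Int] → recv[Int]
          send[Str] → recv[Str]
            dual(Y) = Y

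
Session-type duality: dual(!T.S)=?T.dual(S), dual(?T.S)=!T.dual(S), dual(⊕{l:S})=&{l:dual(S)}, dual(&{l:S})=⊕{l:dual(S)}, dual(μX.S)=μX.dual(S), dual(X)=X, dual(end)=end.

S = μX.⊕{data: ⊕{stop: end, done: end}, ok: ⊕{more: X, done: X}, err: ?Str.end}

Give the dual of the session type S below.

μX → μX  (binder kept)
  ⊕{data,ok,err} → &{data,ok,err}  (internal→external)
    case data:
      ⊕{stop,done} → &{stop,done}  (internal→external)
        case stop:
          dual(end) = end
        case done:
          dual(end) = end
    case ok:
      ⊕{more,done} → &{more,done}  (internal→external)
        case more:
          dual(X) = X
        case done:
          dual(X) = X
    case err:
      ?Str → !Str
        dual(end) = end

μX.&{data: &{stop: end, done: end}, ok: &{more: X, done: X}, err: !Str.end}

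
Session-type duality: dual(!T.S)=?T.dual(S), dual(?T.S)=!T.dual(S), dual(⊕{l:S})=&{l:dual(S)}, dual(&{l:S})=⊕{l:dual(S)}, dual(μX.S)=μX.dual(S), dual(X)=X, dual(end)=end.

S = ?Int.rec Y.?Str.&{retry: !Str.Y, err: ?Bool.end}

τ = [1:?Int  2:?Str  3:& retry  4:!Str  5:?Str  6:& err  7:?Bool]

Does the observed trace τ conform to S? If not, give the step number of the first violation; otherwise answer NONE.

NONE

@1 ?Int  ok  residual = rec Y.…
@2 ?Str  ok  residual = &{retry: !Str.rec Y.…, err: ?Bool.end}
@3 & retry  ok  residual = !Str.rec Y.…
@4 !Str  ok  residual = rec Y.…
@5 ?Str  ok  residual = &{retry: !Str.rec Y.…, err: ?Bool.end}
@6 & err  ok  residual = ?Bool.end
@7 ?Bool  ok  residual = end
all 7 steps conform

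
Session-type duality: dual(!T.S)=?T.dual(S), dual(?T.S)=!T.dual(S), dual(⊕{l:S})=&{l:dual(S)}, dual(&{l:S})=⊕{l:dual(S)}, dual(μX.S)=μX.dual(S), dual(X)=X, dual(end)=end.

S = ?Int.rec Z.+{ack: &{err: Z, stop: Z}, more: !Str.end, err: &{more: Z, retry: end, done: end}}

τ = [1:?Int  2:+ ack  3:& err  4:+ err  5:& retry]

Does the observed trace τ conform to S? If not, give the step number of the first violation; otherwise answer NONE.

[1] ?Int  ok  now at rec Z.…
[2] + ack  ok  now at &{err: rec Z.…, stop: rec Z.…}
[3] & err  ok  now at rec Z.…
[4] + err  ok  now at &{more: rec Z.…, retry: end, done: end}
[5] & retry  ok  now at end
all 5 steps conform

NONE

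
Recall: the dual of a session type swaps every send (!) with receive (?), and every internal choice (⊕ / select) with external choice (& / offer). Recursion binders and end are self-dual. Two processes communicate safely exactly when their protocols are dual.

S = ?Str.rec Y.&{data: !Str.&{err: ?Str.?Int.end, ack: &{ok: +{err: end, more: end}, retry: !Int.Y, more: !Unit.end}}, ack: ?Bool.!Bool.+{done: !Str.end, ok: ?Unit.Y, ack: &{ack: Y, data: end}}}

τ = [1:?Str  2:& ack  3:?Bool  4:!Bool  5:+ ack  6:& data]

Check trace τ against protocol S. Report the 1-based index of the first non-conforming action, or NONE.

NONE

[1] ?Str  match  state: rec Y.…
[2] & ack  match  state: ?Bool.!Bool.+{done: !Str.end, ok: ?Unit.rec Y.…, ack: &{ack: rec Y.…, data: end}}
[3] ?Bool  match  state: !Bool.+{done: !Str.end, ok: ?Unit.rec Y.…, ack: &{ack: rec Y.…, data: end}}
[4] !Bool  match  state: +{done: !Str.end, ok: ?Unit.rec Y.…, ack: &{ack: rec Y.…, data: end}}
[5] + ack  match  state: &{ack: rec Y.…, data: end}
[6] & data  match  state: end
τ conforms to S (length 6)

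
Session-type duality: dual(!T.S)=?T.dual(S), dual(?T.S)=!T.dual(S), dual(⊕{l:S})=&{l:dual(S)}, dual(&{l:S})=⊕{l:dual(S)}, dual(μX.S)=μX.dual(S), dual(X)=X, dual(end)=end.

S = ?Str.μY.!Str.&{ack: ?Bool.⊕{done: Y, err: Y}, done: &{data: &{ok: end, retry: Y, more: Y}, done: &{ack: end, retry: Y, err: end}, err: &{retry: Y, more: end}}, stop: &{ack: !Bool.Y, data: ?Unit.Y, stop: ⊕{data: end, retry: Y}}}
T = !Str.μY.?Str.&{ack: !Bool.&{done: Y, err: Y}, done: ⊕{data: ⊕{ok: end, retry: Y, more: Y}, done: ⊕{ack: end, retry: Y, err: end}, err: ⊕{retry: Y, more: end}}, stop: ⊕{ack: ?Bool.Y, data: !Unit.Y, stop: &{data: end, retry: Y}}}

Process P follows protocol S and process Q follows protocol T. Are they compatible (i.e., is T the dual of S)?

?Str ‖ !Str  ✓
  μY ‖ μY  ✓ (μ self-dual)
    !Str ‖ ?Str  ✓
      &{ack,done,stop} ‖ &{ack,done,stop}  ✗ choice polarity not flipped — not dual

NO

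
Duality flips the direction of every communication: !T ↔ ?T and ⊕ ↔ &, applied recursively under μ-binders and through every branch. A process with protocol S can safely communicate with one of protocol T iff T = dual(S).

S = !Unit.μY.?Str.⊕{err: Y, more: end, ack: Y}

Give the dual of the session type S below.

?Unit.μY.!Str.&{err: Y, more: end, ack: Y}

!Unit → ?Unit
  μY → μY  (binder kept)
    ?Str → !Str
      ⊕{err,more,ack} → &{err,more,ack}  (internal→external)
        • err:
          Y self-dual
        • more:
          end self-dual
        • ack:
          Y self-dual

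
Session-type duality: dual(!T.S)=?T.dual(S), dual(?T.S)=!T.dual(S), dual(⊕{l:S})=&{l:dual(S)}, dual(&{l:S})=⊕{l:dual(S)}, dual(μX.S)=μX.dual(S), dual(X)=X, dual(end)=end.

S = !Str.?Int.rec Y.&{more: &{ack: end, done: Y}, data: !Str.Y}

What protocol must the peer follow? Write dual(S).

!Str = ?Str
  ?Int = !Int
    rec Y = rec Y  (rec unchanged)
      &{more,data} = +{more,data}  (offer→select)
        [more]
          &{ack,done} = +{ack,done}  (offer→select)
            [ack]
              end ↦ end
            [done]
              Y ↦ Y
        [data]
          !Str = ?Str
            Y ↦ Y

?Str.!Int.rec Y.+{more: +{ack: end, done: Y}, data: ?Str.Y}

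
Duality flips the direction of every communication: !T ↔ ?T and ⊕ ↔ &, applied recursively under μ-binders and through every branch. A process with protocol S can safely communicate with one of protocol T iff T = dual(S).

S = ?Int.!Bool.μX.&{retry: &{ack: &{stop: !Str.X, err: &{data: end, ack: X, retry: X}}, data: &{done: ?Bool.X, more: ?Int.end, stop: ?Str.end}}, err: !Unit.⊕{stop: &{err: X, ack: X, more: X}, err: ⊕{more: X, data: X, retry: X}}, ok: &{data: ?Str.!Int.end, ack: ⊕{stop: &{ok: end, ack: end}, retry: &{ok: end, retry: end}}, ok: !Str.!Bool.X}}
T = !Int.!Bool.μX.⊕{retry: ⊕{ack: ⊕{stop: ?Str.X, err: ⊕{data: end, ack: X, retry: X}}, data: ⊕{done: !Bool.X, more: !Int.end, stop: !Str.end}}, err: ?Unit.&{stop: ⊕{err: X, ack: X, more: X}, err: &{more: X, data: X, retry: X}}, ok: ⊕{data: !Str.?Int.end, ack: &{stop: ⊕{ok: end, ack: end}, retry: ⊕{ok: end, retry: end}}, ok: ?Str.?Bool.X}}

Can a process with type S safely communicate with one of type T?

?Int ‖ !Int  ✓
  !Bool ‖ !Bool  ✗ same direction on both sides — not dual

NO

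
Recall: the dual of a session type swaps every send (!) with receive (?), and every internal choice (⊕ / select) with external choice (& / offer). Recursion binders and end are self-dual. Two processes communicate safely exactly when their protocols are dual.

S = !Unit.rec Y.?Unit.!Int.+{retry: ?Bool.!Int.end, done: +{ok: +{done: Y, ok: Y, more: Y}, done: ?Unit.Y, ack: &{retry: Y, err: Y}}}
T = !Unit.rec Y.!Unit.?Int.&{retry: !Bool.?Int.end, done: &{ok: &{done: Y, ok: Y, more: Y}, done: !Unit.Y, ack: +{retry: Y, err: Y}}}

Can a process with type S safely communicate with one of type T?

NO

!Unit | !Unit  ✗ same direction on both sides — not dual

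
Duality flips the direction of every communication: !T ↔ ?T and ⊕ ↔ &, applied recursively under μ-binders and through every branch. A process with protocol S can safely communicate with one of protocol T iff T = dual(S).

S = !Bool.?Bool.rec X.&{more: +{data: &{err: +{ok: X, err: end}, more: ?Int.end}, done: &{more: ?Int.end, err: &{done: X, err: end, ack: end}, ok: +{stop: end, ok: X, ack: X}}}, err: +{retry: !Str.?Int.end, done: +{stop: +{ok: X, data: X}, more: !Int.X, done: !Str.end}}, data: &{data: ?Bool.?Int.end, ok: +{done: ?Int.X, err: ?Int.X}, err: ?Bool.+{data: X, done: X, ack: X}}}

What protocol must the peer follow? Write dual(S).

?Bool.!Bool.rec X.+{more: &{data: +{err: &{ok: X, err: end}, more: !Int.end}, done: +{more: !Int.end, err: +{done: X, err: end, ack: end}, ok: &{stop: end, ok: X, ack: X}}}, err: &{retry: ?Str.!Int.end, done: &{stop: &{ok: X, data: X}, more: ?Int.X, done: ?Str.end}}, data: +{data: !Bool.!Int.end, ok: &{done: !Int.X, err: !Int.X}, err: !Bool.&{data: X, done: X, ack: X}}}

!Bool ↦ ?Bool
  ?Bool ↦ !Bool
    rec X ↦ rec X  (rec unchanged)
      &{more,err,data} ↦ +{more,err,data}  (offer→select)
        case more:
          +{data,done} ↦ &{data,done}  (select→offer)
            case data:
              &{err,more} ↦ +{err,more}  (offer→select)
                case err:
                  +{ok,err} ↦ &{ok,err}  (select→offer)
                    case ok:
                      dual(X) = X
                    case err:
                      dual(end) = end
                case more:
                  ?Int ↦ !Int
                    dual(end) = end
            case done:
              &{more,err,ok} ↦ +{more,err,ok}  (offer→select)
                case more:
                  ?Int ↦ !Int
                    dual(end) = end
                case err:
                  &{done,err,ack} ↦ +{done,err,ack}  (offer→select)
                    case done:
                      dual(X) = X
                    case err:
                      dual(end) = end
                    case ack:
                      dual(end) = end
                case ok:
                  +{stop,ok,ack} ↦ &{stop,ok,ack}  (select→offer)
                    case stop:
                      dual(end) = end
                    case ok:
                      dual(X) = X
                    case ack:
                      dual(X) = X
        case err:
          +{retry,done} ↦ &{retry,done}  (select→offer)
            case retry:
              !Str ↦ ?Str
                ?Int ↦ !Int
                  dual(end) = end
            case done:
              +{stop,more,done} ↦ &{stop,more,done}  (select→offer)
                case stop:
                  +{ok,data} ↦ &{ok,data}  (select→offer)
                    case ok:
                      dual(X) = X
                    case data:
                      dual(X) = X
                case more:
                  !Int ↦ ?Int
                    dual(X) = X
                case done:
                  !Str ↦ ?Str
                    dual(end) = end
        case data:
          &{data,ok,err} ↦ +{data,ok,err}  (offer→select)
            case data:
              ?Bool ↦ !Bool
                ?Int ↦ !Int
                  dual(end) = end
            case ok:
              +{done,err} ↦ &{done,err}  (select→offer)
                case done:
                  ?Int ↦ !Int
                    dual(X) = X
                case err:
                  ?Int ↦ !Int
                    dual(X) = X
            case err:
              ?Bool ↦ !Bool
                +{data,done,ack} ↦ &{data,done,ack}  (select→offer)
                  case data:
                    dual(X) = X
                  case done:
                    dual(X) = X
                  case ack:
                    dual(X) = X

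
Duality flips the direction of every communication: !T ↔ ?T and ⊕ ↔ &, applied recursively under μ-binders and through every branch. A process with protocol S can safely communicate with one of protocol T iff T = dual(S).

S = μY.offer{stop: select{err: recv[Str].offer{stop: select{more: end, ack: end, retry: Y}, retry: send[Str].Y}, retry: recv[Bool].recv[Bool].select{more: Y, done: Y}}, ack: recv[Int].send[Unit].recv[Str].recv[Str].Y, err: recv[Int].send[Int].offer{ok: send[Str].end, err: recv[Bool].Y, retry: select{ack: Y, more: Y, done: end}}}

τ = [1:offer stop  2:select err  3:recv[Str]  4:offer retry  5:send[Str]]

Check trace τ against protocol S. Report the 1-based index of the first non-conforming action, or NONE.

@1 offer stop  match  residual = select{err: recv[Str].offer{stop: select{more: end, ack: end, retry: μY.…}, retry: send[Str].μY.…}, retry: recv[Bool].recv[Bool].select{more: μY.…, done: μY.…}}
@2 select err  match  residual = recv[Str].offer{stop: select{more: end, ack: end, retry: μY.…}, retry: send[Str].μY.…}
@3 recv[Str]  match  residual = offer{stop: select{more: end, ack: end, retry: μY.…}, retry: send[Str].μY.…}
@4 offer retry  match  residual = send[Str].μY.…
@5 send[Str]  match  residual = μY.…
trace exhausted — no violation

NONE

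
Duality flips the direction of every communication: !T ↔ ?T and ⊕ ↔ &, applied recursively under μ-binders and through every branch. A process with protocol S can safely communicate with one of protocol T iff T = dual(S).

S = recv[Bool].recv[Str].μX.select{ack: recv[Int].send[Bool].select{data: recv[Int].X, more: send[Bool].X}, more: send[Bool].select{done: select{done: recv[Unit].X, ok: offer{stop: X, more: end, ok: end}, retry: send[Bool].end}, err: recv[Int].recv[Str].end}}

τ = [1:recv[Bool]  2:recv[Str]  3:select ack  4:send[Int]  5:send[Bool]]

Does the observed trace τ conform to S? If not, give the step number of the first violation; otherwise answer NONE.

[1] recv[Bool]  match  cont: recv[Str].μX.…
[2] recv[Str]  match  cont: μX.…
[3] select ack  match  cont: recv[Int].send[Bool].select{data: recv[Int].μX.…, more: send[Bool].μX.…}
[4] got send[Int], protocol expects recv[Int]  ✗

4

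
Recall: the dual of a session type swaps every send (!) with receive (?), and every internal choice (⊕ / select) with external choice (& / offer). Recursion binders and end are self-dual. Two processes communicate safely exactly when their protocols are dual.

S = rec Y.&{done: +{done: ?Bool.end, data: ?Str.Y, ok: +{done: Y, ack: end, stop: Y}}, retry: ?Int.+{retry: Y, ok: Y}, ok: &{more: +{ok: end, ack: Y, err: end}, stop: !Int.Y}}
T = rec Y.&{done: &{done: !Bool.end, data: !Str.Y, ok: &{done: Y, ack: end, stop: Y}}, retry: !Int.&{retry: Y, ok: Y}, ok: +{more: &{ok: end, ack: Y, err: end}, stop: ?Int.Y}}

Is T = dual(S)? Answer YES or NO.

NO

rec Y | rec Y  ok (rec unchanged)
  &{done,retry,ok} | &{done,retry,ok}  ✗ choice polarity not flipped — not dual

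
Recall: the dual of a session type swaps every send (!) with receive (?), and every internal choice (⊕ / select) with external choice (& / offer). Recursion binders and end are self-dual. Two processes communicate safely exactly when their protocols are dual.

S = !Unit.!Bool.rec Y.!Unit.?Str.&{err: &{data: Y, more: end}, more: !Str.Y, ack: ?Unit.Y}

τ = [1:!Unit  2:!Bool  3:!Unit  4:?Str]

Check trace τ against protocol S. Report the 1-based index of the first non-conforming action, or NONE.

[1] !Unit  ok  now at !Bool.rec Y.…
[2] !Bool  ok  now at rec Y.…
[3] !Unit  ok  now at ?Str.&{err: &{data: rec Y.…, more: end}, more: !Str.rec Y.…, ack: ?Unit.rec Y.…}
[4] ?Str  ok  now at &{err: &{data: rec Y.…, more: end}, more: !Str.rec Y.…, ack: ?Unit.rec Y.…}
all 4 steps conform

NONE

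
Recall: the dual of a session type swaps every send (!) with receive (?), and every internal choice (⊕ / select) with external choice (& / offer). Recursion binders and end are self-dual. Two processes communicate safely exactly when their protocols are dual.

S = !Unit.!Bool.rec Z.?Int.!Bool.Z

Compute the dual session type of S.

!Unit → ?Unit
  !Bool → ?Bool
    rec Z → rec Z  (μ self-dual)
      ?Int → !Int
        !Bool → ?Bool
          dual(Z) = Z

?Unit.?Bool.rec Z.!Int.?Bool.Z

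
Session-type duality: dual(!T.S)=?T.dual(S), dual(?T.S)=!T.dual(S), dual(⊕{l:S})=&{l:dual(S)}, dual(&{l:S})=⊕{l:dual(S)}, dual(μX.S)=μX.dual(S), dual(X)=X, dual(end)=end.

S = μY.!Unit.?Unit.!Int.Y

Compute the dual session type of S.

μY → μY  (binder kept)
  !Unit → ?Unit
    ?Unit → !Unit
      !Int → ?Int
        Y ↦ Y

μY.?Unit.!Unit.?Int.Y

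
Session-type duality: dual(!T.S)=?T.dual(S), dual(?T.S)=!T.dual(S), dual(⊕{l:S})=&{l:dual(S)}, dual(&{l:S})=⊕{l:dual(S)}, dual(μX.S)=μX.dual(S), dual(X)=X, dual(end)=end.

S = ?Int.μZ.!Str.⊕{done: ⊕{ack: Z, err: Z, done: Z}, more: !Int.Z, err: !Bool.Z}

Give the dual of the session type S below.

?Int = !Int
  μZ = μZ  (μ self-dual)
    !Str = ?Str
      ⊕{done,more,err} = &{done,more,err}  (⊕→&)
        [done]
          ⊕{ack,err,done} = &{ack,err,done}  (⊕→&)
            [ack]
              Z ↦ Z
            [err]
              Z ↦ Z
            [done]
              Z ↦ Z
        [more]
          !Int = ?Int
            Z ↦ Z
        [err]
          !Bool = ?Bool
            Z ↦ Z

!Int.μZ.?Str.&{done: &{ack: Z, err: Z, done: Z}, more: ?Int.Z, err: ?Bool.Z}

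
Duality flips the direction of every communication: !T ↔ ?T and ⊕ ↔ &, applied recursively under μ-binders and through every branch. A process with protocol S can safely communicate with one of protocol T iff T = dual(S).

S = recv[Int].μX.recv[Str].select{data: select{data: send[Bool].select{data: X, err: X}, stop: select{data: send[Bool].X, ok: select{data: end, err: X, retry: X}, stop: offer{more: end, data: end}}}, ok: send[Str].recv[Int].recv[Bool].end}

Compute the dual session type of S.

recv[Int] → send[Int]
  μX → μX  (μ self-dual)
    recv[Str] → send[Str]
      select{data,ok} → offer{data,ok}  (select→offer)
        case data:
          select{data,stop} → offer{data,stop}  (select→offer)
            case data:
              send[Bool] → recv[Bool]
                select{data,err} → offer{data,err}  (select→offer)
                  case data:
                    X self-dual
                  case err:
                    X self-dual
            case stop:
              select{data,ok,stop} → offer{data,ok,stop}  (select→offer)
                case data:
                  send[Bool] → recv[Bool]
                    X self-dual
                case ok:
                  select{data,err,retry} → offer{data,err,retry}  (select→offer)
                    case data:
                      end self-dual
                    case err:
                      X self-dual
                    case retry:
                      X self-dual
                case stop:
                  offer{more,data} → select{more,data}  (external→internal)
                    case more:
                      end self-dual
                    case data:
                      end self-dual
        case ok:
          send[Str] → recv[Str]
            recv[Int] → send[Int]
              recv[Bool] → send[Bool]
                end self-dual

send[Int].μX.send[Str].offer{data: offer{data: recv[Bool].offer{data: X, err: X}, stop: offer{data: recv[Bool].X, ok: offer{data: end, err: X, retry: X}, stop: select{more: end, data: end}}}, ok: recv[Str].send[Int].send[Bool].end}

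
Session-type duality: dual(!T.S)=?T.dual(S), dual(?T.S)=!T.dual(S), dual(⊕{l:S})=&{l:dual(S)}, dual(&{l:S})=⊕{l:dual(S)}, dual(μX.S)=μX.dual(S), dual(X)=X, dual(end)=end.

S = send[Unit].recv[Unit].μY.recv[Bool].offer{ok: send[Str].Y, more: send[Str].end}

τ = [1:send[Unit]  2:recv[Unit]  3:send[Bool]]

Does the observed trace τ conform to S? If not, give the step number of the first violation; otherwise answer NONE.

@1 send[Unit]  ✓  state: recv[Unit].μY.…
@2 recv[Unit]  ✓  state: μY.…
@3 got send[Bool], protocol expects recv[Bool]  ✗

3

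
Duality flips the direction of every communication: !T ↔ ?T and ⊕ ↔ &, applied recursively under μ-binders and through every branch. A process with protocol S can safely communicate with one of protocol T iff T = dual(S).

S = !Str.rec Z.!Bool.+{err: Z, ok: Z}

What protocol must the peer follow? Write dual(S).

?Str.rec Z.?Bool.&{err: Z, ok: Z}

!Str → ?Str
  rec Z → rec Z  (rec unchanged)
    !Bool → ?Bool
      +{err,ok} → &{err,ok}  (internal→external)
        • err:
          Z self-dual
        • ok:
          Z self-dual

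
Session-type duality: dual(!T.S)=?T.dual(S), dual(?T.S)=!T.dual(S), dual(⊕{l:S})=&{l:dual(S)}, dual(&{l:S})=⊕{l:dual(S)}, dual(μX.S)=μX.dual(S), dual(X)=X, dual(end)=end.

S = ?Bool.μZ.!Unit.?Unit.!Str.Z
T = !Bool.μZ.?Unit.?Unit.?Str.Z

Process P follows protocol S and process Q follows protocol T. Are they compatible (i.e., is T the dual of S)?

?Bool ‖ !Bool  ok
  μZ ‖ μZ  ok (rec unchanged)
    !Unit ‖ ?Unit  ok
      ?Unit ‖ ?Unit  ✗ same direction on both sides — not dual

NO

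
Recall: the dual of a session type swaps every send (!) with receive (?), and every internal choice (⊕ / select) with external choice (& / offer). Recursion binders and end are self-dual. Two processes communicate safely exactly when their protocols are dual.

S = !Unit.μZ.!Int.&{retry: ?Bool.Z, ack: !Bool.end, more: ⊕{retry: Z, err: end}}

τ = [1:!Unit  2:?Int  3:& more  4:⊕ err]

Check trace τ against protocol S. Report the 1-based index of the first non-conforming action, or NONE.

2

@1 !Unit  match  residual = μZ.…
@2 got ?Int, protocol expects !Int  ✗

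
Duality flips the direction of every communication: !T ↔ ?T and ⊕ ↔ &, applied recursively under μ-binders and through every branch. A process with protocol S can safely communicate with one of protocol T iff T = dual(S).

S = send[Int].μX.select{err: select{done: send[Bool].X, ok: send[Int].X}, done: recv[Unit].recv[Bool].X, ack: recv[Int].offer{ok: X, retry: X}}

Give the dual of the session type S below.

recv[Int].μX.offer{err: offer{done: recv[Bool].X, ok: recv[Int].X}, done: send[Unit].send[Bool].X, ack: send[Int].select{ok: X, retry: X}}

send[Int] → recv[Int]
  μX → μX  (μ self-dual)
    select{err,done,ack} → offer{err,done,ack}  (select→offer)
      • err:
        select{done,ok} → offer{done,ok}  (select→offer)
          • done:
            send[Bool] → recv[Bool]
              dual(X) = X
          • ok:
            send[Int] → recv[Int]
              dual(X) = X
      • done:
        recv[Unit] → send[Unit]
          recv[Bool] → send[Bool]
            dual(X) = X
      • ack:
        recv[Int] → send[Int]
          offer{ok,retry} → select{ok,retry}  (offer→select)
            • ok:
              dual(X) = X
            • retry:
              dual(X) = X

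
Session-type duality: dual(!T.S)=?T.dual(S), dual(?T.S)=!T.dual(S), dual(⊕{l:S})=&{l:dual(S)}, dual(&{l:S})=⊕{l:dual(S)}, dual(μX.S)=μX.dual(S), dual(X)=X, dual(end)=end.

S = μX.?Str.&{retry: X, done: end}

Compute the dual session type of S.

μX.!Str.⊕{retry: X, done: end}

μX → μX  (rec unchanged)
  ?Str → !Str
    &{retry,done} → ⊕{retry,done}  (external→internal)
      case retry:
        X ↦ X
      case done:
        end ↦ end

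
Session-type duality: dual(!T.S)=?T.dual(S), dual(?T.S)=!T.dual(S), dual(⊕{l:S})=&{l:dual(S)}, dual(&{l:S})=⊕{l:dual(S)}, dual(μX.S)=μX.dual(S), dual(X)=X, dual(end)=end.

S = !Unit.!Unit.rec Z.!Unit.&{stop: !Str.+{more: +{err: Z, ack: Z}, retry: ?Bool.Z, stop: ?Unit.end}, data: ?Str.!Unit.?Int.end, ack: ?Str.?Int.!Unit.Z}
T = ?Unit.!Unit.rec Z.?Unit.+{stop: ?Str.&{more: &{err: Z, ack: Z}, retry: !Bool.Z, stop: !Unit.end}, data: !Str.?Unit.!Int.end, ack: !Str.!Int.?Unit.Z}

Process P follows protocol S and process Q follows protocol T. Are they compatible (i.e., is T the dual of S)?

NO

!Unit vs ?Unit  match
  !Unit vs !Unit  ✗ same direction on both sides — not dual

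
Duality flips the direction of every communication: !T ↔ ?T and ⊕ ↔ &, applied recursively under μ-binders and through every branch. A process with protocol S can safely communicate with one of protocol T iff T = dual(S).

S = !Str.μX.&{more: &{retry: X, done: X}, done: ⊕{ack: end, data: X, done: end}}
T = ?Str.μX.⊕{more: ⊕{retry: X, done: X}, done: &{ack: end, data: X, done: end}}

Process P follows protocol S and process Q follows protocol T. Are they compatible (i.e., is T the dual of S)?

YES

!Str ‖ ?Str  ✓
  μX ‖ μX  ✓ (μ self-dual)
    &{more,done} ‖ ⊕{more,done}  ✓ label sets agree
      [more]
        &{retry,done} ‖ ⊕{retry,done}  ✓ label sets agree
          [retry]
            X ‖ X  ✓
          [done]
            X ‖ X  ✓
      [done]
        ⊕{ack,data,done} ‖ &{ack,data,done}  ✓ label sets agree
          [ack]
            end ‖ end  ✓
          [data]
            X ‖ X  ✓
          [done]
            end ‖ end  ✓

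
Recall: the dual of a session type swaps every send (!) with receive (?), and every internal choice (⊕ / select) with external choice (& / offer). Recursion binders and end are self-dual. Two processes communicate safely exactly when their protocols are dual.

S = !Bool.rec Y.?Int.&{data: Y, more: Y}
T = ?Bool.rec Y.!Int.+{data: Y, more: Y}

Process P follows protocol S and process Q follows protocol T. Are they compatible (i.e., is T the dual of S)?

YES

!Bool vs ?Bool  ✓
  rec Y vs rec Y  ✓ (μ self-dual)
    ?Int vs !Int  ✓
      &{data,more} vs +{data,more}  ✓ label sets agree
        [data]
          Y vs Y  ✓
        [more]
          Y vs Y  ✓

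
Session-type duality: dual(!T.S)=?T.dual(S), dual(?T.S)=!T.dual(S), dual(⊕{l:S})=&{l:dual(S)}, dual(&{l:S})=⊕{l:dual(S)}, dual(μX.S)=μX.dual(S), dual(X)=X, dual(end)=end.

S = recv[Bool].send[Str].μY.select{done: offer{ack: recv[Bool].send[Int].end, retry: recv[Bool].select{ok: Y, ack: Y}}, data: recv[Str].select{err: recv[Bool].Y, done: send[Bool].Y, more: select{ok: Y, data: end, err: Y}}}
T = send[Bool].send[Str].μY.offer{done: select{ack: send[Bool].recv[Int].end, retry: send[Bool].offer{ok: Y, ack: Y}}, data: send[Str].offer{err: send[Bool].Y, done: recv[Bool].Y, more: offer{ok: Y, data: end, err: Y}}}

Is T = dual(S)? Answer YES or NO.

recv[Bool] | send[Bool]  ok
  send[Str] | send[Str]  ✗ same direction on both sides — not dual

NO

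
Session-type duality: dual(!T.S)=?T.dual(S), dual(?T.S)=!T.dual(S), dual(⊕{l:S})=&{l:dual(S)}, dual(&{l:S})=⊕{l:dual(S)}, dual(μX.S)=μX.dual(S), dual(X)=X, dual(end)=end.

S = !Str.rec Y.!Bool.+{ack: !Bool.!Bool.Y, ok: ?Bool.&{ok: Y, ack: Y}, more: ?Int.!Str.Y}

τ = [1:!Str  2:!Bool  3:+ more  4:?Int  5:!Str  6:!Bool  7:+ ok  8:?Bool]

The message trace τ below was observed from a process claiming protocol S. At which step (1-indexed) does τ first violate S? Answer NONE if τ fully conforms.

NONE

@1 !Str  ok  residual = rec Y.…
@2 !Bool  ok  residual = +{ack: !Bool.!Bool.rec Y.…, ok: ?Bool.&{ok: rec Y.…, ack: rec Y.…}, more: ?Int.!Str.rec Y.…}
@3 + more  ok  residual = ?Int.!Str.rec Y.…
@4 ?Int  ok  residual = !Str.rec Y.…
@5 !Str  ok  residual = rec Y.…
@6 !Bool  ok  residual = +{ack: !Bool.!Bool.rec Y.…, ok: ?Bool.&{ok: rec Y.…, ack: rec Y.…}, more: ?Int.!Str.rec Y.…}
@7 + ok  ok  residual = ?Bool.&{ok: rec Y.…, ack: rec Y.…}
@8 ?Bool  ok  residual = &{ok: rec Y.…, ack: rec Y.…}
τ conforms to S (length 8)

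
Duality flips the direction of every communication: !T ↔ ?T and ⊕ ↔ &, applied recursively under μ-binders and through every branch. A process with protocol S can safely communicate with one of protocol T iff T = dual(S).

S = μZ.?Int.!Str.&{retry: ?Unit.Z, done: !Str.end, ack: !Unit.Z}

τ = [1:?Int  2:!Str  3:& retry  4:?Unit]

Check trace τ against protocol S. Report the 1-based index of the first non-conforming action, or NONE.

[1] ?Int  match  now at !Str.&{retry: ?Unit.μZ.…, done: !Str.end, ack: !Unit.μZ.…}
[2] !Str  match  now at &{retry: ?Unit.μZ.…, done: !Str.end, ack: !Unit.μZ.…}
[3] & retry  match  now at ?Unit.μZ.…
[4] ?Unit  match  now at μZ.…
all 4 steps conform

NONE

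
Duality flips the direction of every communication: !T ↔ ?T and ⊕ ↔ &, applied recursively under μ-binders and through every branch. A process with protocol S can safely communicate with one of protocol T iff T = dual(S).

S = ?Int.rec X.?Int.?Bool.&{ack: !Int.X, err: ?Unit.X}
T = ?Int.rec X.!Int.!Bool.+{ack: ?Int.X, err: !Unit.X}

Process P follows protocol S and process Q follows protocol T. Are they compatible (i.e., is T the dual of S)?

?Int vs ?Int  ✗ same direction on both sides — not dual

NO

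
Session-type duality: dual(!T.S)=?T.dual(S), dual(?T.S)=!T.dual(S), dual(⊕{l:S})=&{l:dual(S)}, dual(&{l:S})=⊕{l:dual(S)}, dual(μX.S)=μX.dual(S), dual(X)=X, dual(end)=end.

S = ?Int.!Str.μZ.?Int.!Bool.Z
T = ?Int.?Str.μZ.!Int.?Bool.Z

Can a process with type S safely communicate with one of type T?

?Int | ?Int  ✗ same direction on both sides — not dual

NO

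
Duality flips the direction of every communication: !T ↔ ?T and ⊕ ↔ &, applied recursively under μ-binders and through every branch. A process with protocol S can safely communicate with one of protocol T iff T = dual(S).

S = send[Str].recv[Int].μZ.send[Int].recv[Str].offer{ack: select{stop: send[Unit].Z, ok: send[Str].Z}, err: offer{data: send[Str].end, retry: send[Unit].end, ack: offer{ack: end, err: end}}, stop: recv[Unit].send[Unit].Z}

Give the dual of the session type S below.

send[Str] = recv[Str]
  recv[Int] = send[Int]
    μZ = μZ  (μ self-dual)
      send[Int] = recv[Int]
        recv[Str] = send[Str]
          offer{ack,err,stop} = select{ack,err,stop}  (offer→select)
            case ack:
              select{stop,ok} = offer{stop,ok}  (select→offer)
                case stop:
                  send[Unit] = recv[Unit]
                    dual(Z) = Z
                case ok:
                  send[Str] = recv[Str]
                    dual(Z) = Z
            case err:
              offer{data,retry,ack} = select{data,retry,ack}  (offer→select)
                case data:
                  send[Str] = recv[Str]
                    dual(end) = end
                case retry:
                  send[Unit] = recv[Unit]
                    dual(end) = end
                case ack:
                  offer{ack,err} = select{ack,err}  (offer→select)
                    case ack:
                      dual(end) = end
                    case err:
                      dual(end) = end
            case stop:
              recv[Unit] = send[Unit]
                send[Unit] = recv[Unit]
                  dual(Z) = Z

recv[Str].send[Int].μZ.recv[Int].send[Str].select{ack: offer{stop: recv[Unit].Z, ok: recv[Str].Z}, err: select{data: recv[Str].end, retry: recv[Unit].end, ack: select{ack: end, err: end}}, stop: send[Unit].recv[Unit].Z}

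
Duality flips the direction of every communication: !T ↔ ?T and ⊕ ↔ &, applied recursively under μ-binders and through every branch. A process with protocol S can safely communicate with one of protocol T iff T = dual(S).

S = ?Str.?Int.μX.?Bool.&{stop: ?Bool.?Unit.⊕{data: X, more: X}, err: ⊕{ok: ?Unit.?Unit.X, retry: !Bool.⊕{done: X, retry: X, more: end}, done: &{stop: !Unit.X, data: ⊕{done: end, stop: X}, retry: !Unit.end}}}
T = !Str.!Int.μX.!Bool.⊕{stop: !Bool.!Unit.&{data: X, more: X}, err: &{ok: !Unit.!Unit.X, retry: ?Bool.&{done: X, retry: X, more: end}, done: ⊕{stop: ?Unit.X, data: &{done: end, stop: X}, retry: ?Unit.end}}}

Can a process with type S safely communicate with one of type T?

?Str | !Str  ✓
  ?Int | !Int  ✓
    μX | μX  ✓ (binder kept)
      ?Bool | !Bool  ✓
        &{stop,err} | ⊕{stop,err}  ✓ label sets agree
          • stop:
            ?Bool | !Bool  ✓
              ?Unit | !Unit  ✓
                ⊕{data,more} | &{data,more}  ✓ label sets agree
                  • data:
                    X | X  ✓
                  • more:
                    X | X  ✓
          • err:
            ⊕{ok,retry,done} | &{ok,retry,done}  ✓ label sets agree
              • ok:
                ?Unit | !Unit  ✓
                  ?Unit | !Unit  ✓
                    X | X  ✓
              • retry:
                !Bool | ?Bool  ✓
                  ⊕{done,retry,more} | &{done,retry,more}  ✓ label sets agree
                    • done:
                      X | X  ✓
                    • retry:
                      X | X  ✓
                    • more:
                      end | end  ✓
              • done:
                &{stop,data,retry} | ⊕{stop,data,retry}  ✓ label sets agree
                  • stop:
                    !Unit | ?Unit  ✓
                      X | X  ✓
                  • data:
                    ⊕{done,stop} | &{done,stop}  ✓ label sets agree
                      • done:
                        end | end  ✓
                      • stop:
                        X | X  ✓
                  • retry:
                    !Unit | ?Unit  ✓
                      end | end  ✓

YES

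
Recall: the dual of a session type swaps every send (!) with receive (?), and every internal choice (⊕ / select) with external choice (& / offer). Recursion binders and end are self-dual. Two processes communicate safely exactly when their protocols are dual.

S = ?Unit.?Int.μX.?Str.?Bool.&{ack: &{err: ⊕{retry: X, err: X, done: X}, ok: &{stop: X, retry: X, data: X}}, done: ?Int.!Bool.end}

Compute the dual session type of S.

?Unit ↦ !Unit
  ?Int ↦ !Int
    μX ↦ μX  (rec unchanged)
      ?Str ↦ !Str
        ?Bool ↦ !Bool
          &{ack,done} ↦ ⊕{ack,done}  (external→internal)
            • ack:
              &{err,ok} ↦ ⊕{err,ok}  (external→internal)
                • err:
                  ⊕{retry,err,done} ↦ &{retry,err,done}  (select→offer)
                    • retry:
                      dual(X) = X
                    • err:
                      dual(X) = X
                    • done:
                      dual(X) = X
                • ok:
                  &{stop,retry,data} ↦ ⊕{stop,retry,data}  (external→internal)
                    • stop:
                      dual(X) = X
                    • retry:
                      dual(X) = X
                    • data:
                      dual(X) = X
            • done:
              ?Int ↦ !Int
                !Bool ↦ ?Bool
                  dual(end) = end

!Unit.!Int.μX.!Str.!Bool.⊕{ack: ⊕{err: &{retry: X, err: X, done: X}, ok: ⊕{stop: X, retry: X, data: X}}, done: !Int.?Bool.end}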